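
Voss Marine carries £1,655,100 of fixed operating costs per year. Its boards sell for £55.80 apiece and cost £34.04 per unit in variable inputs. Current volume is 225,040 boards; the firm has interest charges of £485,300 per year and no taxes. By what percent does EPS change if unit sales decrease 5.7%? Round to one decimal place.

Contribution at this volume is 225,040 × £21.76 = £4,896,870.40.
Subtracting fixed costs: EBIT = £4,896,870.40 − £1,655,100 = £3,241,770.40.
Interest = £485,300.00, so EBIT − I = £2,756,470.40.
Degree of combined leverage = contribution ÷ (EBIT − I) = £4,896,870.40 ÷ £2,756,470.40 = 1.7765.
EPS therefore changes by 1.7765 × (-5.7%) = -10.1%.

-10.1%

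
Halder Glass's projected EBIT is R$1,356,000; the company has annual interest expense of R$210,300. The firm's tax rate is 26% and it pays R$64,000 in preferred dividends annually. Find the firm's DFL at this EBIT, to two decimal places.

Annual interest charges come to R$210,300.00.
Pre-tax preferred-dividend burden = R$64,000 ÷ (1 − 0.26) = R$86,486.49.
DFL = EBIT ÷ [EBIT − I − D_p/(1−t)] = R$1,356,000 ÷ [R$1,356,000 − R$210,300.00 − R$86,486.49] = R$1,356,000 ÷ R$1,059,213.51 = 1.2802.

1.28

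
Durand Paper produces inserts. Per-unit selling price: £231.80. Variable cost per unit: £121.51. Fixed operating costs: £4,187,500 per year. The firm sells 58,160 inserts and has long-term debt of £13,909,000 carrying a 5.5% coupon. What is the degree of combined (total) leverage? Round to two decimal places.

4.39

Contribution at this volume is 58,160 × £110.29 = £6,414,466.40.
EBIT = £6,414,466.40 − £4,187,500 = £2,226,966.40. Interest = £764,995.00.
DOL = £6,414,466.40 ÷ £2,226,966.40 = 2.8804; DFL = £2,226,966.40 ÷ £1,461,971.40 = 1.5233.
Combined leverage = 2.8804 × 1.5233 = 4.3877.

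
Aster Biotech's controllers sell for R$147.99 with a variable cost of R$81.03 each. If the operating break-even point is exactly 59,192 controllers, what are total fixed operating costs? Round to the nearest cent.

Each unit contributes R$147.99 − R$81.03 = R$66.96.
Fixed costs = break-even units × CM = 59,192 × R$66.96 = R$3,963,496.32.

R$3,963,496.32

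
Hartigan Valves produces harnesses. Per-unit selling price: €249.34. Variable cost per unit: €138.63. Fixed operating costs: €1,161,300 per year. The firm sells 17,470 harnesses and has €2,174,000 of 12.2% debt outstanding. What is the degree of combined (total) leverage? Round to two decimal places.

3.81

Contribution at this volume is 17,470 × €110.71 = €1,934,103.70.
EBIT = €1,934,103.70 − €1,161,300 = €772,803.70. Interest = €265,228.00.
DOL = €1,934,103.70 ÷ €772,803.70 = 2.5027; DFL = €772,803.70 ÷ €507,575.70 = 1.5225.
Combined leverage = 2.5027 × 1.5225 = 3.8104.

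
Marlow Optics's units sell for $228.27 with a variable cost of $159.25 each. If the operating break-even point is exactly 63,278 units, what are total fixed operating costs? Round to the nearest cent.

Contribution margin per unit = $228.27 − $159.25 = $69.02.
Since BE = FC / CM, FC = 63,278 × $69.02 = $4,367,447.56.

$4,367,447.56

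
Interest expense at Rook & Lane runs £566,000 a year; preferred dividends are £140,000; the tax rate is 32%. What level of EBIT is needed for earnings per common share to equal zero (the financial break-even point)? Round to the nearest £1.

Preferred dividends are paid after tax, so their pre-tax equivalent is £140,000 ÷ (1 − 0.32) = £205,882.35.
Financial break-even EBIT = interest + D_p ÷ (1 − t) = £566,000 + £205,882.35 = £771,882.35.

£771,882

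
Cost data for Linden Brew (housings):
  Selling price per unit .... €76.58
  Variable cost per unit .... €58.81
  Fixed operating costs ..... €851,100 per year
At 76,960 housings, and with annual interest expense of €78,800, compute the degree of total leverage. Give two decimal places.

At 76,960 units, contribution = 76,960 × €17.77 = €1,367,579.20.
Subtracting fixed costs: EBIT = €1,367,579.20 − €851,100 = €516,479.20. Interest = €78,800.00, so EBIT − I = €437,679.20.
DCL = contribution ÷ (EBIT − I) = €1,367,579.20 ÷ €437,679.20 = 3.1246.

3.12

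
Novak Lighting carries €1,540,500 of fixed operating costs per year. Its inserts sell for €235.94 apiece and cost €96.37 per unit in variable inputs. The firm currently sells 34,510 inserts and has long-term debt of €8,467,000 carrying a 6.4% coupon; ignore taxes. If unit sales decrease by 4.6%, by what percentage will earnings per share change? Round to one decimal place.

At 34,510 units, contribution = 34,510 × €139.57 = €4,816,560.70.
Operating income = contribution − fixed costs = €4,816,560.70 − €1,540,500 = €3,276,060.70.
Interest = €541,888.00, so EBIT − I = €2,734,172.70.
Degree of combined leverage = contribution ÷ (EBIT − I) = €4,816,560.70 ÷ €2,734,172.70 = 1.7616.
%ΔEPS = DCL × %ΔSales = 1.7616 × -4.6% = -8.1%.

-8.1%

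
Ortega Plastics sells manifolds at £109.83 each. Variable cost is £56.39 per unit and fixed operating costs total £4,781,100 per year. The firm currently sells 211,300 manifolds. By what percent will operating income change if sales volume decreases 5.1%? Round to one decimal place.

Total contribution margin = 211,300 × £53.44 = £11,291,872.00.
EBIT = £11,291,872.00 − £4,781,100 = £6,510,772.00.
DOL = contribution ÷ EBIT = £11,291,872.00 ÷ £6,510,772.00 = 1.7343.
So EBIT moves 1.7343 × (-5.1%) = -8.8%.

-8.8%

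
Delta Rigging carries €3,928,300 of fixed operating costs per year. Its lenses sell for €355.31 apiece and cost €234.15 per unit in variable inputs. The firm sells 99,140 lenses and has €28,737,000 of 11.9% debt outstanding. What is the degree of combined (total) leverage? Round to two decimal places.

2.58

Contribution at this volume is 99,140 × €121.16 = €12,011,802.40.
Subtracting fixed costs: EBIT = €12,011,802.40 − €3,928,300 = €8,083,502.40. Interest = €3,419,703.00.
DOL = €12,011,802.40 ÷ €8,083,502.40 = 1.4860; DFL = €8,083,502.40 ÷ €4,663,799.40 = 1.7332.
Combined leverage = 1.4860 × 1.7332 = 2.5755.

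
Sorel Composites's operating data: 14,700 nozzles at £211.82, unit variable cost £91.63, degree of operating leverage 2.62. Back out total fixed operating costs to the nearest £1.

Contribution at this volume is 14,700 × £120.19 = £1,766,793.00.
Since DOL = CM ÷ EBIT, EBIT = £1,766,793.00 ÷ 2.62 = £674,348.47.
Fixed costs = CM − EBIT = £1,766,793.00 − £674,348.47 = £1,092,445.

£1,092,445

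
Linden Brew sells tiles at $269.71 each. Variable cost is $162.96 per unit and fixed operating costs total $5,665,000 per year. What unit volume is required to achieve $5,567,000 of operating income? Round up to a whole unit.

105,218 tiles

Contribution margin per unit = $269.71 − $162.96 = $106.75.
Required volume = (fixed costs + target profit) ÷ CM = ($5,665,000 + $5,567,000) ÷ $106.75 = 105,217.80, so 105,218 tiles.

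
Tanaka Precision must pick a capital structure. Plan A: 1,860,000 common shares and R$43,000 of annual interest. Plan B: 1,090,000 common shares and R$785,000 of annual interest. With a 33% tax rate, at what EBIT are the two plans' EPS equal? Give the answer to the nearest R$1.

Set EPS_A = EPS_B: (EBIT − R$43,000)(1 − 0.33) ÷ 1,860,000 = (EBIT − R$785,000)(1 − 0.33) ÷ 1,090,000.
The (1 − t) factor cancels: (EBIT − 43,000) × 1,090,000 = (EBIT − 785,000) × 1,860,000.
Solving, EBIT = (785,000·1,860,000 − 43,000·1,090,000) / (1,860,000 − 1,090,000) = 1,413,230,000,000 / 770,000 = 1,835,363.64.

R$1,835,364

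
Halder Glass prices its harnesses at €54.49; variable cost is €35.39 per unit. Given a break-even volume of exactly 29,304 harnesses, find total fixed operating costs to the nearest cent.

Contribution margin per unit = €54.49 − €35.39 = €19.10.
Fixed costs = break-even units × CM = 29,304 × €19.10 = €559,706.40.

€559,706.40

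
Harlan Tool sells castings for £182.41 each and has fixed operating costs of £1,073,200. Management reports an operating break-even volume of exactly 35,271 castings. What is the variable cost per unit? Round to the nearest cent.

Contribution per unit must be FC / Q = £1,073,200 / 35,271 = £30.4273.
Hence VC = price − CM = £182.41 − £30.4273 = £151.98.

£151.98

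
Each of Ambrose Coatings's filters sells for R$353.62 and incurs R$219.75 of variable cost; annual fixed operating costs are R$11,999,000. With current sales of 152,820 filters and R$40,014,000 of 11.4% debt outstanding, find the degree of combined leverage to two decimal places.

Contribution at this volume is 152,820 × R$133.87 = R$20,458,013.40.
Subtracting fixed costs: EBIT = R$20,458,013.40 − R$11,999,000 = R$8,459,013.40. Interest = R$4,561,596.00, so EBIT − I = R$3,897,417.40.
DCL = contribution ÷ (EBIT − I) = R$20,458,013.40 ÷ R$3,897,417.40 = 5.2491.

5.25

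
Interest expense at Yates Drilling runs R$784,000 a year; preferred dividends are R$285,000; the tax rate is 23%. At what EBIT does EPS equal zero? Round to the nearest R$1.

R$1,154,130

Grossing the preferred dividend up to pre-tax terms: R$285,000 / (1 − 0.23) = R$370,129.87.
EPS = 0 when EBIT covers interest plus the pre-tax preferred burden: R$784,000 + R$370,129.87 = R$1,154,129.87.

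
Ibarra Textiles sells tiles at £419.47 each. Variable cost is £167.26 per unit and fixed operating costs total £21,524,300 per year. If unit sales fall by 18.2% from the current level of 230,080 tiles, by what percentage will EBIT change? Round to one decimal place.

At 230,080 units, contribution = 230,080 × £252.21 = £58,028,476.80.
EBIT = £58,028,476.80 − £21,524,300 = £36,504,176.80.
DOL = contribution ÷ EBIT = £58,028,476.80 ÷ £36,504,176.80 = 1.5896.
So EBIT moves 1.5896 × (-18.2%) = -28.9%.

-28.9%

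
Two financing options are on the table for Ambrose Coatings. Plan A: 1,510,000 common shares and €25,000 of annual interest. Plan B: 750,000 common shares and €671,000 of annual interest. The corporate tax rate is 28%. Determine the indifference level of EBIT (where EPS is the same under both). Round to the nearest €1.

€1,308,500

At indifference, (EBIT − 25,000)(1 − t)/1,510,000 = (EBIT − 671,000)(1 − t)/750,000.
Cancelling (1 − t) and cross-multiplying: 750,000·(EBIT − 25,000) = 1,510,000·(EBIT − 671,000).
EBIT × (1,510,000 − 750,000) = 671,000 × 1,510,000 − 25,000 × 750,000 = 994,460,000,000, so EBIT = 994,460,000,000 ÷ 760,000 = 1,308,500.00.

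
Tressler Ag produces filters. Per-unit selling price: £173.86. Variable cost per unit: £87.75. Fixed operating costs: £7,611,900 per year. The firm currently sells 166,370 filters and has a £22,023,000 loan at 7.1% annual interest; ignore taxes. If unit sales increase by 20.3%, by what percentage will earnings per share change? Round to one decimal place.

At 166,370 units, contribution = 166,370 × £86.11 = £14,326,120.70.
Operating income = contribution − fixed costs = £14,326,120.70 − £7,611,900 = £6,714,220.70.
Interest = £1,563,633.00, so EBIT − I = £5,150,587.70.
DCL = total CM / (EBIT − I) = £14,326,120.70 / £5,150,587.70 = 2.7815.
%ΔEPS = DCL × %ΔSales = 2.7815 × +20.3% = +56.5%.

+56.5%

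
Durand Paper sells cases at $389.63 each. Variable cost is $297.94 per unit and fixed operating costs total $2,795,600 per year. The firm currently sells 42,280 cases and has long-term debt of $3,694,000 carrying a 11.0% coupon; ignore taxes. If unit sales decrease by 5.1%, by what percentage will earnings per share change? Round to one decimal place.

Contribution at this volume is 42,280 × $91.69 = $3,876,653.20.
EBIT = $3,876,653.20 − $2,795,600 = $1,081,053.20.
After interest of $406,340.00, pre-tax earnings = $674,713.20.
DCL = total CM / (EBIT − I) = $3,876,653.20 / $674,713.20 = 5.7456.
%ΔEPS = DCL × %ΔSales = 5.7456 × -5.1% = -29.3%.

-29.3%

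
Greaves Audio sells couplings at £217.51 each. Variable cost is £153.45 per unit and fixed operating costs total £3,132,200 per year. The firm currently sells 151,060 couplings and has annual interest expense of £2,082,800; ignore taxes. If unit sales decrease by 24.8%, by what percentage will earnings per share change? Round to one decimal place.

Contribution at this volume is 151,060 × £64.06 = £9,676,903.60.
Subtracting fixed costs: EBIT = £9,676,903.60 − £3,132,200 = £6,544,703.60.
After interest of £2,082,800.00, pre-tax earnings = £4,461,903.60.
Degree of combined leverage = contribution ÷ (EBIT − I) = £9,676,903.60 ÷ £4,461,903.60 = 2.1688.
EPS therefore changes by 2.1688 × (-24.8%) = -53.8%.

-53.8%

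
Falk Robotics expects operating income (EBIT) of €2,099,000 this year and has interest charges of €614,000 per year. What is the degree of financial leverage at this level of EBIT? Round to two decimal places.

Annual interest charges come to €614,000.00.
DFL = EBIT ÷ (EBIT − I) = €2,099,000 ÷ (€2,099,000 − €614,000.00) = €2,099,000 ÷ €1,485,000.00 = 1.4135.

1.41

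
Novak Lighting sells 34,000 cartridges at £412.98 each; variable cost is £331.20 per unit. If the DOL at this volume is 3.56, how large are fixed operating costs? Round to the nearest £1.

At 34,000 units, contribution = 34,000 × £81.78 = £2,780,520.00.
Since DOL = CM ÷ EBIT, EBIT = £2,780,520.00 ÷ 3.56 = £781,044.94.
Fixed costs = CM − EBIT = £2,780,520.00 − £781,044.94 = £1,999,475.

£1,999,475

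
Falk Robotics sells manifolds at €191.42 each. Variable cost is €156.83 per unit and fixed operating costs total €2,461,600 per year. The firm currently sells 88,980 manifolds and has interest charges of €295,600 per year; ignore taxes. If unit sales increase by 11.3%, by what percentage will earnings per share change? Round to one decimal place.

Contribution at this volume is 88,980 × €34.59 = €3,077,818.20.
Subtracting fixed costs: EBIT = €3,077,818.20 − €2,461,600 = €616,218.20.
Interest = €295,600.00, so EBIT − I = €320,618.20.
DCL = total CM / (EBIT − I) = €3,077,818.20 / €320,618.20 = 9.5996.
EPS therefore changes by 9.5996 × (+11.3%) = +108.5%.

+108.5%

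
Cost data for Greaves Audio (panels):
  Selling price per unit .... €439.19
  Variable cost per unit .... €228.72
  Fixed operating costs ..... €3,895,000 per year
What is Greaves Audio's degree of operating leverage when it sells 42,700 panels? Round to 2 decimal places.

1.76

Contribution at this volume is 42,700 × €210.47 = €8,987,069.00.
Operating income = contribution − fixed costs = €8,987,069.00 − €3,895,000 = €5,092,069.00.
Degree of operating leverage = €8,987,069.00 / €5,092,069.00 = 1.7649.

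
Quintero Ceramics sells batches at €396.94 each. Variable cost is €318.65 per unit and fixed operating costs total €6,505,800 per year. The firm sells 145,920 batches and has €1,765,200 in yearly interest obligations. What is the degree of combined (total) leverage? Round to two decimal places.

3.62

Contribution at this volume is 145,920 × €78.29 = €11,424,076.80.
EBIT = €11,424,076.80 − €6,505,800 = €4,918,276.80. Interest = €1,765,200.00.
DOL = €11,424,076.80 ÷ €4,918,276.80 = 2.3228; DFL = €4,918,276.80 ÷ €3,153,076.80 = 1.5598.
Combined leverage = 2.3228 × 1.5598 = 3.6231.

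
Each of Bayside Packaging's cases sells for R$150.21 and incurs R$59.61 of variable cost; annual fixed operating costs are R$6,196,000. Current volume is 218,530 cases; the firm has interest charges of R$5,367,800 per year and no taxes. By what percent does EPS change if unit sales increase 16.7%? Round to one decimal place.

+40.2%

Total contribution margin = 218,530 × R$90.60 = R$19,798,818.00.
Operating income = contribution − fixed costs = R$19,798,818.00 − R$6,196,000 = R$13,602,818.00.
Interest = R$5,367,800.00, so EBIT − I = R$8,235,018.00.
Degree of combined leverage = contribution ÷ (EBIT − I) = R$19,798,818.00 ÷ R$8,235,018.00 = 2.4042.
%ΔEPS = DCL × %ΔSales = 2.4042 × +16.7% = +40.2%.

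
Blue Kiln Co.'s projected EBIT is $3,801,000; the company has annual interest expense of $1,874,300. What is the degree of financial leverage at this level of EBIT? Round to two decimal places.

1.97

Annual interest charges come to $1,874,300.00.
DFL = EBIT ÷ (EBIT − I) = $3,801,000 ÷ ($3,801,000 − $1,874,300.00) = $3,801,000 ÷ $1,926,700.00 = 1.9728.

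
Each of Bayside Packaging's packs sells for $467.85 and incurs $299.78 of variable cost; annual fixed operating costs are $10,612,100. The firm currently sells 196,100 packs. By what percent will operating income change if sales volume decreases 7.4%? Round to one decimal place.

Total contribution margin = 196,100 × $168.07 = $32,958,527.00.
Operating income = contribution − fixed costs = $32,958,527.00 − $10,612,100 = $22,346,427.00.
So DOL = total CM / EBIT = $32,958,527.00 / $22,346,427.00 = 1.4749.
Operating income changes by 1.4749 × -7.4% = -10.9%.

-10.9%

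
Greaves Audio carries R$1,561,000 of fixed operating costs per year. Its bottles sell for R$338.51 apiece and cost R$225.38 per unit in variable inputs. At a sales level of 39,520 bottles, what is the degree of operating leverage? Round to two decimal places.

1.54

At 39,520 units, contribution = 39,520 × R$113.13 = R$4,470,897.60.
Operating income = contribution − fixed costs = R$4,470,897.60 − R$1,561,000 = R$2,909,897.60.
Degree of operating leverage = R$4,470,897.60 / R$2,909,897.60 = 1.5364.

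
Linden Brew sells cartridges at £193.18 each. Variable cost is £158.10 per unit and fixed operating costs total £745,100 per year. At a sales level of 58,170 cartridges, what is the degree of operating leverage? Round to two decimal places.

Total contribution margin = 58,170 × £35.08 = £2,040,603.60.
EBIT = £2,040,603.60 − £745,100 = £1,295,503.60.
Degree of operating leverage = £2,040,603.60 / £1,295,503.60 = 1.5751.

1.58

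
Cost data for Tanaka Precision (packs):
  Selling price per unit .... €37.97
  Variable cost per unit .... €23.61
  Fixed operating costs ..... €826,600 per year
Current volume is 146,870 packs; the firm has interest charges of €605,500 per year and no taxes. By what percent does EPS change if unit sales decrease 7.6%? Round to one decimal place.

-23.7%

Total contribution margin = 146,870 × €14.36 = €2,109,053.20.
Operating income = contribution − fixed costs = €2,109,053.20 − €826,600 = €1,282,453.20.
After interest of €605,500.00, pre-tax earnings = €676,953.20.
Degree of combined leverage = contribution ÷ (EBIT − I) = €2,109,053.20 ÷ €676,953.20 = 3.1155.
%ΔEPS = DCL × %ΔSales = 3.1155 × -7.6% = -23.7%.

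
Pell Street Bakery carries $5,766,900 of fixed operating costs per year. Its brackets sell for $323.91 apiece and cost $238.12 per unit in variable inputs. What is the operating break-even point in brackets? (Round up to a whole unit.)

Contribution margin per unit = $323.91 − $238.12 = $85.79.
Break-even volume = fixed costs ÷ CM per unit = $5,766,900 ÷ $85.79 = 67,221.12, so 67,222 brackets.

67,222 brackets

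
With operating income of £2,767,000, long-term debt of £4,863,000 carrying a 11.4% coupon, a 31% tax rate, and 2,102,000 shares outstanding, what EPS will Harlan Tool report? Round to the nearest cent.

£0.73

Interest = £554,382.00, so EBT = £2,767,000 − £554,382.00 = £2,212,618.00.
After tax at 31%: net income = £2,212,618.00 × 0.69 = £1,526,706.42.
Per share: £1,526,706.42 / 2,102,000 shares = £0.73.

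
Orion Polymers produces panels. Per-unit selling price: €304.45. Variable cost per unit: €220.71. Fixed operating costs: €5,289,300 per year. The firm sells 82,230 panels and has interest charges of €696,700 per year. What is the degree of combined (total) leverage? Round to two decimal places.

Total contribution margin = 82,230 × €83.74 = €6,885,940.20.
Operating income = contribution − fixed costs = €6,885,940.20 − €5,289,300 = €1,596,640.20. Interest = €696,700.00.
DOL = €6,885,940.20 ÷ €1,596,640.20 = 4.3128; DFL = €1,596,640.20 ÷ €899,940.20 = 1.7742.
DCL = DOL × DFL = 4.3128 × 1.7742 = 7.6518.

7.65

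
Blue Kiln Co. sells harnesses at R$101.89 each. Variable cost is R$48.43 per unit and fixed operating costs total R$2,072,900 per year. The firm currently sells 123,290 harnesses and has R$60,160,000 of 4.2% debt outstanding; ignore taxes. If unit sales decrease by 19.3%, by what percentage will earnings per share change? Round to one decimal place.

-63.9%

Total contribution margin = 123,290 × R$53.46 = R$6,591,083.40.
Subtracting fixed costs: EBIT = R$6,591,083.40 − R$2,072,900 = R$4,518,183.40.
Interest = R$2,526,720.00, so EBIT − I = R$1,991,463.40.
DCL = total CM / (EBIT − I) = R$6,591,083.40 / R$1,991,463.40 = 3.3097.
EPS therefore changes by 3.3097 × (-19.3%) = -63.9%.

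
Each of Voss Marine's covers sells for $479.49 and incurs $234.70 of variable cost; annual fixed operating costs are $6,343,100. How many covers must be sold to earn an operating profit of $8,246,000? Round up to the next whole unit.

59,599 covers

Contribution margin per unit = $479.49 − $234.70 = $244.79.
Need Q such that Q × $244.79 − $6,343,100 = $8,246,000, i.e. Q = $14,589,100 / $244.79 = 59,598.43 → 59,599.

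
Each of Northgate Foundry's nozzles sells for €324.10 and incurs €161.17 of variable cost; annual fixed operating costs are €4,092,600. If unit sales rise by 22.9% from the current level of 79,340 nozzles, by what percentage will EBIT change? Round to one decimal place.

Total contribution margin = 79,340 × €162.93 = €12,926,866.20.
Operating income = contribution − fixed costs = €12,926,866.20 − €4,092,600 = €8,834,266.20.
Degree of operating leverage = €12,926,866.20 / €8,834,266.20 = 1.4633.
%ΔEBIT = DOL × %ΔSales = 1.4633 × +22.9% = +33.5%.

+33.5%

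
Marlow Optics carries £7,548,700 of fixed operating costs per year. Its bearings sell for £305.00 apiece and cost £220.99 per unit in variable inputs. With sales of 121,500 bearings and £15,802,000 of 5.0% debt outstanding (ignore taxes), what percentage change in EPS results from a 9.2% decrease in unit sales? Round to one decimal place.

At 121,500 units, contribution = 121,500 × £84.01 = £10,207,215.00.
EBIT = £10,207,215.00 − £7,548,700 = £2,658,515.00.
Interest = £790,100.00, so EBIT − I = £1,868,415.00.
Degree of combined leverage = contribution ÷ (EBIT − I) = £10,207,215.00 ÷ £1,868,415.00 = 5.4630.
EPS therefore changes by 5.4630 × (-9.2%) = -50.3%.

-50.3%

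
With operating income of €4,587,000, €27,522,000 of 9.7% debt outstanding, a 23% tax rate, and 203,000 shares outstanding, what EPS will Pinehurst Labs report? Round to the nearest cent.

Interest = €2,669,634.00, so EBT = €4,587,000 − €2,669,634.00 = €1,917,366.00.
Net income = €1,917,366.00 × (1 − 0.23) = €1,476,371.82.
EPS = €1,476,371.82 ÷ 203,000 = €7.27.

€7.27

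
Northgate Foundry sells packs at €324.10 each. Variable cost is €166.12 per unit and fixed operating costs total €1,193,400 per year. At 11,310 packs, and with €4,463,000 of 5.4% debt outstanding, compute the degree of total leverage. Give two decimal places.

5.07

Contribution at this volume is 11,310 × €157.98 = €1,786,753.80.
Operating income = contribution − fixed costs = €1,786,753.80 − €1,193,400 = €593,353.80. Interest = €241,002.00.
DOL = €1,786,753.80 ÷ €593,353.80 = 3.0113; DFL = €593,353.80 ÷ €352,351.80 = 1.6840.
Combined leverage = 3.0113 × 1.6840 = 5.0710.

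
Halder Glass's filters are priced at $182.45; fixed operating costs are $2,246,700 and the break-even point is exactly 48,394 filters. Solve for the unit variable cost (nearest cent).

At break-even, FC = Q × (P − VC), so P − VC = $2,246,700 ÷ 48,394 = $46.4252.
Variable cost per unit = $182.45 − $46.4252 = $136.02.

$136.02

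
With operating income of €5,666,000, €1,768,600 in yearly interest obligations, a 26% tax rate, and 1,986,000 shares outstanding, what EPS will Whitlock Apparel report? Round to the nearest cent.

Interest = €1,768,600.00, so EBT = €5,666,000 − €1,768,600.00 = €3,897,400.00.
After tax at 26%: net income = €3,897,400.00 × 0.74 = €2,884,076.00.
Per share: €2,884,076.00 / 1,986,000 shares = €1.45.

€1.45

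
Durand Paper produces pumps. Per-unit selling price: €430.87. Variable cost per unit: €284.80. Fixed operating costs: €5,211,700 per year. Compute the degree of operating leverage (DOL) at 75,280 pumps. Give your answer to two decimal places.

1.90

At 75,280 units, contribution = 75,280 × €146.07 = €10,996,149.60.
Operating income = contribution − fixed costs = €10,996,149.60 − €5,211,700 = €5,784,449.60.
DOL = contribution ÷ EBIT = €10,996,149.60 ÷ €5,784,449.60 = 1.9010.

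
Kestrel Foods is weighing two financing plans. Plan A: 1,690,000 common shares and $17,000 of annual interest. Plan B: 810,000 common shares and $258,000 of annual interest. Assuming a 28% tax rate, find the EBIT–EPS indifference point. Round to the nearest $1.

Set EPS_A = EPS_B: (EBIT − $17,000)(1 − 0.28) ÷ 1,690,000 = (EBIT − $258,000)(1 − 0.28) ÷ 810,000.
The (1 − t) factor cancels: (EBIT − 17,000) × 810,000 = (EBIT − 258,000) × 1,690,000.
Solving, EBIT = (258,000·1,690,000 − 17,000·810,000) / (1,690,000 − 810,000) = 422,250,000,000 / 880,000 = 479,829.55.

$479,830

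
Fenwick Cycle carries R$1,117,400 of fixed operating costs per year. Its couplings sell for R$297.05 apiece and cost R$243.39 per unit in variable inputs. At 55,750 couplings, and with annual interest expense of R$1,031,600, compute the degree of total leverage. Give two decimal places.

At 55,750 units, contribution = 55,750 × R$53.66 = R$2,991,545.00.
Subtracting fixed costs: EBIT = R$2,991,545.00 − R$1,117,400 = R$1,874,145.00. Interest = R$1,031,600.00, so EBIT − I = R$842,545.00.
Degree of total leverage = total CM / (EBIT − interest) = R$2,991,545.00 / R$842,545.00 = 3.5506.

3.55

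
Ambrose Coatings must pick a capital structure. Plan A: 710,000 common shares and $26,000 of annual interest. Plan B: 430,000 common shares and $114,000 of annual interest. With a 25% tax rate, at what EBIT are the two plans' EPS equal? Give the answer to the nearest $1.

At indifference, (EBIT − 26,000)(1 − t)/710,000 = (EBIT − 114,000)(1 − t)/430,000.
Cancelling (1 − t) and cross-multiplying: 430,000·(EBIT − 26,000) = 710,000·(EBIT − 114,000).
EBIT × (710,000 − 430,000) = 114,000 × 710,000 − 26,000 × 430,000 = 69,760,000,000, so EBIT = 69,760,000,000 ÷ 280,000 = 249,142.86.

$249,143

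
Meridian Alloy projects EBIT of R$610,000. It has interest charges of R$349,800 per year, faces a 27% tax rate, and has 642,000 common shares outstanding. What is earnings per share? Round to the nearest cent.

R$0.30

Interest = R$349,800.00, so EBT = R$610,000 − R$349,800.00 = R$260,200.00.
After tax at 27%: net income = R$260,200.00 × 0.73 = R$189,946.00.
EPS = R$189,946.00 ÷ 642,000 = R$0.30.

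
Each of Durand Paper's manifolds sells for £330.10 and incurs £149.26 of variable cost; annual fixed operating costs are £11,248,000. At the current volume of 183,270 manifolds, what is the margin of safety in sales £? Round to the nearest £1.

Contribution margin per unit = £330.10 − £149.26 = £180.84. Break-even units = £11,248,000 ÷ £180.84 = 62,198.63; break-even revenue = 62,198.63 × £330.10 = £20,531,767.31.
Actual sales revenue = 183,270 × £330.10 = £60,497,427.00.
Margin of safety = £60,497,427.00 − £20,531,767.31 = £39,965,660.

£39,965,660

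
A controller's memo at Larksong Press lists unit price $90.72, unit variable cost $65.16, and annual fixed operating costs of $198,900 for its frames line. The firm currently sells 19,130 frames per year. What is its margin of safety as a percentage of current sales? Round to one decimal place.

59.3%

Contribution margin per unit = $90.72 − $65.16 = $25.56. Break-even units = $198,900 ÷ $25.56 = 7,781.69; break-even revenue = 7,781.69 × $90.72 = $705,954.93.
Current sales = 19,130 × $90.72 = $1,735,473.60.
Margin of safety = ($1,735,473.60 − $705,954.93) ÷ $1,735,473.60 = 59.3%.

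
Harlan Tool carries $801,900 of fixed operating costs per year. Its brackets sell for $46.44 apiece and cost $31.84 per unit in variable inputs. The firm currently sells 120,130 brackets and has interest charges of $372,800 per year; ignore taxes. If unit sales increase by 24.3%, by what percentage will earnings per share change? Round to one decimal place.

+73.6%

At 120,130 units, contribution = 120,130 × $14.60 = $1,753,898.00.
Subtracting fixed costs: EBIT = $1,753,898.00 − $801,900 = $951,998.00.
Interest = $372,800.00, so EBIT − I = $579,198.00.
Degree of combined leverage = contribution ÷ (EBIT − I) = $1,753,898.00 ÷ $579,198.00 = 3.0281.
EPS therefore changes by 3.0281 × (+24.3%) = +73.6%.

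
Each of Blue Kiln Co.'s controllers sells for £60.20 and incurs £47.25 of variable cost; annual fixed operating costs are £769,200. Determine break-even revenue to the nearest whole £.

CM per unit = £60.20 − £47.25 = £12.95; CM ratio = £12.95 / £60.20 = 0.2151.
Break-even revenue = fixed costs × price ÷ CM = £769,200 × £60.20 ÷ £12.95 = £3,575,741.

£3,575,741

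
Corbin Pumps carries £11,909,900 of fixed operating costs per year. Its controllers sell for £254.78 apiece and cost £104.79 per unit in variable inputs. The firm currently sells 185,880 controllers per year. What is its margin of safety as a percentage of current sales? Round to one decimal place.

57.3%

Contribution margin per unit = £254.78 − £104.79 = £149.99. Break-even units = £11,909,900 ÷ £149.99 = 79,404.63; break-even revenue = 79,404.63 × £254.78 = £20,230,710.86.
Current sales = 185,880 × £254.78 = £47,358,506.40.
Margin of safety = (£47,358,506.40 − £20,230,710.86) ÷ £47,358,506.40 = 57.3%.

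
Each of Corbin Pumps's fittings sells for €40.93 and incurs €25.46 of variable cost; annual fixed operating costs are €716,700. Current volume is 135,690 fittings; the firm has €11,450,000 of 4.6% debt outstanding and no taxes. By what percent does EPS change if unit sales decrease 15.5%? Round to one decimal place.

-38.0%

Total contribution margin = 135,690 × €15.47 = €2,099,124.30.
Operating income = contribution − fixed costs = €2,099,124.30 − €716,700 = €1,382,424.30.
After interest of €526,700.00, pre-tax earnings = €855,724.30.
Degree of combined leverage = contribution ÷ (EBIT − I) = €2,099,124.30 ÷ €855,724.30 = 2.4530.
%ΔEPS = DCL × %ΔSales = 2.4530 × -15.5% = -38.0%.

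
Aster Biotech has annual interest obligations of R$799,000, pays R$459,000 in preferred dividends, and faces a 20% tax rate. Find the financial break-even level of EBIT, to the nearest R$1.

R$1,372,750

Preferred dividends are paid after tax, so their pre-tax equivalent is R$459,000 ÷ (1 − 0.20) = R$573,750.00.
EPS = 0 when EBIT covers interest plus the pre-tax preferred burden: R$799,000 + R$573,750.00 = R$1,372,750.00.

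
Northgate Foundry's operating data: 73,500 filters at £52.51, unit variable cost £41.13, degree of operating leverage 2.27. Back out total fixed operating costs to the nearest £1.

Contribution at this volume is 73,500 × £11.38 = £836,430.00.
DOL = contribution / EBIT, so EBIT = £836,430.00 / 2.27 = £368,471.37.
Fixed costs = CM − EBIT = £836,430.00 − £368,471.37 = £467,959.

£467,959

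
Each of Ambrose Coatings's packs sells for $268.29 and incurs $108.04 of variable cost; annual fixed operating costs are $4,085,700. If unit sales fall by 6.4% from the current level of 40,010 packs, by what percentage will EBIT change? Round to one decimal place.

-17.6%

Contribution at this volume is 40,010 × $160.25 = $6,411,602.50.
EBIT = $6,411,602.50 − $4,085,700 = $2,325,902.50.
DOL = contribution ÷ EBIT = $6,411,602.50 ÷ $2,325,902.50 = 2.7566.
%ΔEBIT = DOL × %ΔSales = 2.7566 × -6.4% = -17.6%.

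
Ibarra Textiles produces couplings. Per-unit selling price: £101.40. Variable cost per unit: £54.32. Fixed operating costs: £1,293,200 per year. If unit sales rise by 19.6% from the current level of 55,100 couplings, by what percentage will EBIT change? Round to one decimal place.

At 55,100 units, contribution = 55,100 × £47.08 = £2,594,108.00.
EBIT = £2,594,108.00 − £1,293,200 = £1,300,908.00.
DOL = contribution ÷ EBIT = £2,594,108.00 ÷ £1,300,908.00 = 1.9941.
Operating income changes by 1.9941 × +19.6% = +39.1%.

+39.1%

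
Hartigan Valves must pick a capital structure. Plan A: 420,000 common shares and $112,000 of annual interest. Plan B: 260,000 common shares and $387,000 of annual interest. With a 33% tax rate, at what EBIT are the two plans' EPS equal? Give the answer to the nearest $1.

$833,875

At indifference, (EBIT − 112,000)(1 − t)/420,000 = (EBIT − 387,000)(1 − t)/260,000.
The (1 − t) factor cancels: (EBIT − 112,000) × 260,000 = (EBIT − 387,000) × 420,000.
Solving, EBIT = (387,000·420,000 − 112,000·260,000) / (420,000 − 260,000) = 133,420,000,000 / 160,000 = 833,875.00.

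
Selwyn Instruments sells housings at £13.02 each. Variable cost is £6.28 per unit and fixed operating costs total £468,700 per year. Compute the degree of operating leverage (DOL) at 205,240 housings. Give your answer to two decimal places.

Total contribution margin = 205,240 × £6.74 = £1,383,317.60.
Subtracting fixed costs: EBIT = £1,383,317.60 − £468,700 = £914,617.60.
DOL = contribution ÷ EBIT = £1,383,317.60 ÷ £914,617.60 = 1.5125.

1.51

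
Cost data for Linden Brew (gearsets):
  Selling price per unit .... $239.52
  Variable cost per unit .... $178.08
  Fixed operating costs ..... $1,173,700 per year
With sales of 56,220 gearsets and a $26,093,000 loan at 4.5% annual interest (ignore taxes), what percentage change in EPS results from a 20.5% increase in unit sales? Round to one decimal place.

+64.0%

At 56,220 units, contribution = 56,220 × $61.44 = $3,454,156.80.
Operating income = contribution − fixed costs = $3,454,156.80 − $1,173,700 = $2,280,456.80.
After interest of $1,174,185.00, pre-tax earnings = $1,106,271.80.
DCL = total CM / (EBIT − I) = $3,454,156.80 / $1,106,271.80 = 3.1223.
%ΔEPS = DCL × %ΔSales = 3.1223 × +20.5% = +64.0%.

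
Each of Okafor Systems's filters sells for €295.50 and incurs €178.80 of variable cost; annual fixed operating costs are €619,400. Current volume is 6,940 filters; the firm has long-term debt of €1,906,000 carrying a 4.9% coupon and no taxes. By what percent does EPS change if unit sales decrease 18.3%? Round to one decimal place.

-152.6%

Total contribution margin = 6,940 × €116.70 = €809,898.00.
Subtracting fixed costs: EBIT = €809,898.00 − €619,400 = €190,498.00.
Interest = €93,394.00, so EBIT − I = €97,104.00.
DCL = total CM / (EBIT − I) = €809,898.00 / €97,104.00 = 8.3405.
EPS therefore changes by 8.3405 × (-18.3%) = -152.6%.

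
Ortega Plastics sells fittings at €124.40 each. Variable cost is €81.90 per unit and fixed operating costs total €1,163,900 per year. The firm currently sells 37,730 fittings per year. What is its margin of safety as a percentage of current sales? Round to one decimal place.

27.4%

Contribution margin per unit = €124.40 − €81.90 = €42.50. Break-even units = €1,163,900 ÷ €42.50 = 27,385.88; break-even revenue = 27,385.88 × €124.40 = €3,406,803.76.
Actual sales revenue = 37,730 × €124.40 = €4,693,612.00.
Margin of safety = (€4,693,612.00 − €3,406,803.76) ÷ €4,693,612.00 = 27.4%.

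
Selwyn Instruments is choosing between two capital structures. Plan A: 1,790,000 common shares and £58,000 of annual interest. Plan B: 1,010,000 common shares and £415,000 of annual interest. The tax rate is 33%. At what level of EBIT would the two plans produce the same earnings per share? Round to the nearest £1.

£877,269

Set EPS_A = EPS_B: (EBIT − £58,000)(1 − 0.33) ÷ 1,790,000 = (EBIT − £415,000)(1 − 0.33) ÷ 1,010,000.
The (1 − t) factor cancels: (EBIT − 58,000) × 1,010,000 = (EBIT − 415,000) × 1,790,000.
Solving, EBIT = (415,000·1,790,000 − 58,000·1,010,000) / (1,790,000 − 1,010,000) = 684,270,000,000 / 780,000 = 877,269.23.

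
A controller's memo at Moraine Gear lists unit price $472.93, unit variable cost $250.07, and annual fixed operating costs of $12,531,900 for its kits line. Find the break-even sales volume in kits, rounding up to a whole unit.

56,233 kits

Contribution margin per unit = $472.93 − $250.07 = $222.86.
Break-even volume = fixed costs ÷ CM per unit = $12,531,900 ÷ $222.86 = 56,232.16, so 56,233 kits.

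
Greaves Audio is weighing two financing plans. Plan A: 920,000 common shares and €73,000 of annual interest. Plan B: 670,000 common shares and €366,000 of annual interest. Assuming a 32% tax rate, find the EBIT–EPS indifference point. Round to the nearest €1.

At indifference, (EBIT − 73,000)(1 − t)/920,000 = (EBIT − 366,000)(1 − t)/670,000.
Cancelling (1 − t) and cross-multiplying: 670,000·(EBIT − 73,000) = 920,000·(EBIT − 366,000).
Solving, EBIT = (366,000·920,000 − 73,000·670,000) / (920,000 − 670,000) = 287,810,000,000 / 250,000 = 1,151,240.00.

€1,151,240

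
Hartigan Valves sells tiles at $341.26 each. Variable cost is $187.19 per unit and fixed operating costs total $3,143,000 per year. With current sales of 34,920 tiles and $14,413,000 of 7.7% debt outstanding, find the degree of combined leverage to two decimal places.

4.77

Contribution at this volume is 34,920 × $154.07 = $5,380,124.40.
Subtracting fixed costs: EBIT = $5,380,124.40 − $3,143,000 = $2,237,124.40. Interest = $1,109,801.00, so EBIT − I = $1,127,323.40.
Degree of total leverage = total CM / (EBIT − interest) = $5,380,124.40 / $1,127,323.40 = 4.7725.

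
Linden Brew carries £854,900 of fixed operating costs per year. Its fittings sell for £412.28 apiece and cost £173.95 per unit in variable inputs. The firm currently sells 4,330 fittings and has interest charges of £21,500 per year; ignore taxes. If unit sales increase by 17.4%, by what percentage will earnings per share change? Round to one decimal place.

+115.4%

Total contribution margin = 4,330 × £238.33 = £1,031,968.90.
Subtracting fixed costs: EBIT = £1,031,968.90 − £854,900 = £177,068.90.
After interest of £21,500.00, pre-tax earnings = £155,568.90.
Degree of combined leverage = contribution ÷ (EBIT − I) = £1,031,968.90 ÷ £155,568.90 = 6.6335.
EPS therefore changes by 6.6335 × (+17.4%) = +115.4%.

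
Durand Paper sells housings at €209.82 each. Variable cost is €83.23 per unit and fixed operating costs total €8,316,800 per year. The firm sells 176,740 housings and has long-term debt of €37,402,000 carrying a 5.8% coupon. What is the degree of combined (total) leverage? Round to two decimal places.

At 176,740 units, contribution = 176,740 × €126.59 = €22,373,516.60.
Operating income = contribution − fixed costs = €22,373,516.60 − €8,316,800 = €14,056,716.60. Interest = €2,169,316.00.
DOL = €22,373,516.60 ÷ €14,056,716.60 = 1.5917; DFL = €14,056,716.60 ÷ €11,887,400.60 = 1.1825.
Combined leverage = 1.5917 × 1.1825 = 1.8822.

1.88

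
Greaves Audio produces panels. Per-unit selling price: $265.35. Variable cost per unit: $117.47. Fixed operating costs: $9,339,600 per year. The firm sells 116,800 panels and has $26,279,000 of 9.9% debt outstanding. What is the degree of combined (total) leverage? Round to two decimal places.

3.24

Contribution at this volume is 116,800 × $147.88 = $17,272,384.00.
Operating income = contribution − fixed costs = $17,272,384.00 − $9,339,600 = $7,932,784.00. Interest = $2,601,621.00, so EBIT − I = $5,331,163.00.
Degree of total leverage = total CM / (EBIT − interest) = $17,272,384.00 / $5,331,163.00 = 3.2399.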